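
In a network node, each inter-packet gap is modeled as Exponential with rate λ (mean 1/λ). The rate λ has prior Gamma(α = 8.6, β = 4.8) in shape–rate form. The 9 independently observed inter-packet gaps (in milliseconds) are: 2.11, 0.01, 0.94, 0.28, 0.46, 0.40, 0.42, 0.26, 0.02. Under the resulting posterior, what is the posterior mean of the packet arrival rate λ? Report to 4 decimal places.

1.8144

With a Gamma(shape α, rate β) prior on the exponential rate λ, the posterior after n observations with total T = Σxᵢ is Gamma(α+n, β+T).
Sum of observations T = 4.90 milliseconds; n = 9.
Posterior: Gamma(8.6+9, 4.8+4.90) = Gamma(17.6, 9.70).
Posterior mean of λ = α/β = 17.6/9.70 = 1.8144.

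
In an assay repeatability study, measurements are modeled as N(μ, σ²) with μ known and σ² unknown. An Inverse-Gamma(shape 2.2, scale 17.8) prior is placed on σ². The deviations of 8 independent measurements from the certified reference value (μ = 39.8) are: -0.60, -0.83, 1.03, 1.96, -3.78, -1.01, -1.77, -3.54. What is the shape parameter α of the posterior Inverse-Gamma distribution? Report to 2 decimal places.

With known mean μ and an Inverse-Gamma(α, β) prior on σ², the Normal likelihood is conjugate: posterior is Inv-Gamma(α + n/2, β + Σ(xᵢ−μ)²/2).
Σ(xᵢ−μ)² = (-0.60)² + (-0.83)² + (1.03)² + (1.96)² + (-3.78)² + (-1.01)² + (-1.77)² + (-3.54)² = 36.9244.
Posterior: Inv-Gamma(2.2 + 8/2, 17.8 + 36.9244/2) = Inv-Gamma(6.20, 36.26220).
Posterior α = 6.20.

6.20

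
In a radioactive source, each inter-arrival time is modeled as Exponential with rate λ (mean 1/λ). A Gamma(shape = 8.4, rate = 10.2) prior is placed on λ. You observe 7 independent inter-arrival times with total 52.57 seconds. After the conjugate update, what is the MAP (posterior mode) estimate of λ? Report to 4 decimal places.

0.2294

With a Gamma(shape α, rate β) prior on the exponential rate λ, the posterior after n observations with total T = Σxᵢ is Gamma(α+n, β+T).
Posterior: Gamma(8.4+7, 10.2+52.57) = Gamma(15.4, 62.77).
Mode = (α−1)/β = 0.2294.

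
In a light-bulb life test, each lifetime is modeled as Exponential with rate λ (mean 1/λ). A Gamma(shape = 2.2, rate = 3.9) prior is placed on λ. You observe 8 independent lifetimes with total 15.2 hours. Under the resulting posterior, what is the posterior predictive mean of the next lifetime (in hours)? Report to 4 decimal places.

With a Gamma(shape α, rate β) prior on the exponential rate λ, the posterior after n observations with total T = Σxᵢ is Gamma(α+n, β+T).
Posterior: Gamma(2.2+8, 3.9+15.2) = Gamma(10.2, 19.1).
The predictive distribution for the next observation is Lomax; its mean is β/(α−1) = 19.1/9.2 = 2.0761.

2.0761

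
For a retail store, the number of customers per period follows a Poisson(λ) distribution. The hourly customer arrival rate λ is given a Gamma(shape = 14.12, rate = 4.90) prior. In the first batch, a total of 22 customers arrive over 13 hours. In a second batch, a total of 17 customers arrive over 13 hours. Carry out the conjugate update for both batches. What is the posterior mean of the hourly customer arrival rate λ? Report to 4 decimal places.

1.7191

With a Gamma(shape α, rate β) prior, the Poisson likelihood is conjugate: the posterior is Gamma(α + ΣXᵢ, β + n).
After batch 1: Gamma(α+S, β+n) = Gamma(14.12+22, 4.90+13) = Gamma(36.12, 17.90).
After batch 2: Gamma(α+S, β+n) = Gamma(36.12+17, 17.90+13) = Gamma(53.12, 30.90).
Posterior mean = α/β = 53.12/30.90 = 1.7191.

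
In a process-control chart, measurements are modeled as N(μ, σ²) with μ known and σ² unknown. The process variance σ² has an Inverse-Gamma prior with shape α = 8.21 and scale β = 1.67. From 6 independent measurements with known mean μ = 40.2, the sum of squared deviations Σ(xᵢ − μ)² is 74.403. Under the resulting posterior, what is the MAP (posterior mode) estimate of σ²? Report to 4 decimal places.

With known mean μ and an Inverse-Gamma(α, β) prior on σ², the Normal likelihood is conjugate: posterior is Inv-Gamma(α + n/2, β + Σ(xᵢ−μ)²/2).
Posterior: Inv-Gamma(8.21 + 6/2, 1.67 + 74.403/2) = Inv-Gamma(11.21, 38.8715).
Mode = β/(α+1) = 38.8715/12.21 = 3.1836.

3.1836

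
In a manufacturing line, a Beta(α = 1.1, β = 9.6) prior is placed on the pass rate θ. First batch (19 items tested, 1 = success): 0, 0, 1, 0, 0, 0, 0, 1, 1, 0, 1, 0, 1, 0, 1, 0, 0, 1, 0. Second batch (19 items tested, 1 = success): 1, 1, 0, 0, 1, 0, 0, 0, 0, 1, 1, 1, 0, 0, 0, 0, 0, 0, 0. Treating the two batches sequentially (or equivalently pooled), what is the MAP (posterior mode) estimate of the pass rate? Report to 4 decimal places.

The Beta prior is conjugate to a Binomial/Bernoulli likelihood; the update adds successes to α and failures to β.
After batch 1: Beta(1.1+7, 9.6+12) = Beta(8.1, 21.6).
After batch 2: Beta(8.1+6, 21.6+13) = Beta(14.1, 34.6).
Mode of Beta(a,b) for a,b>1 is (a−1)/(a+b−2) = 13.1/46.7 = 0.2805.

0.2805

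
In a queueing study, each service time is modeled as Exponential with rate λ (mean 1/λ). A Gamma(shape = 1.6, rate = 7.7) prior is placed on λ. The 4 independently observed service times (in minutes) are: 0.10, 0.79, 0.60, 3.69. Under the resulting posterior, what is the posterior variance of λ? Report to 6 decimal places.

With a Gamma(shape α, rate β) prior on the exponential rate λ, the posterior after n observations with total T = Σxᵢ is Gamma(α+n, β+T).
Sum of observations T = 5.18 minutes; n = 4.
Posterior: Gamma(1.6+4, 7.7+5.18) = Gamma(5.6, 12.88).
Var = α/β² = 0.033756.

0.033756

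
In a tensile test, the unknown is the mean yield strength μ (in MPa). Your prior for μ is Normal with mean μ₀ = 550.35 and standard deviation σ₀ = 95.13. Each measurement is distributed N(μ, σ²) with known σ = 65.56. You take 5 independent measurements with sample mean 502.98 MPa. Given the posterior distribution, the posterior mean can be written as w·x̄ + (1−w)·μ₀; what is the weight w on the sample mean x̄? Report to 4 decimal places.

0.9133

For Normal data with known variance σ², a Normal(μ₀, σ₀²) prior on μ is conjugate. Posterior precision = 1/σ₀² + n/σ²; posterior mean is the precision-weighted average of μ₀ and x̄.
σ₀² = 95.13² = 9049.7169, σ² = 65.56² = 4298.1136. Prior precision 1/σ₀² = 1/9049.7169; data precision n/σ² = 5/4298.1136.
w = (n/σ²)/(1/σ₀² + n/σ²) = n·σ₀²/(σ² + n·σ₀²) = 5·9049.7169/(4298.1136 + 5·9049.7169) = 45248.5845/49546.6981 = 0.9133.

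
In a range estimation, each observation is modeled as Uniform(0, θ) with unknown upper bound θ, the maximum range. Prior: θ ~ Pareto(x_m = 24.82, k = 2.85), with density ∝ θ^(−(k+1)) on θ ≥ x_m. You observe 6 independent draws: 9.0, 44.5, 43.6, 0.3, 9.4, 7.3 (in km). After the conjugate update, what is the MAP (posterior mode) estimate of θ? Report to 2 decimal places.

44.50

A Pareto(scale x_m, shape k) prior on the upper bound θ of Uniform(0, θ) is conjugate: posterior is Pareto(max(x_m, max xᵢ), k + n).
Sample maximum = 44.5; prior scale x_m = 24.82 → posterior scale = max = 44.50.
Posterior shape = 2.85 + 6 = 8.85.
The Pareto density is decreasing on [x_m, ∞), so the mode is x_m = 44.50.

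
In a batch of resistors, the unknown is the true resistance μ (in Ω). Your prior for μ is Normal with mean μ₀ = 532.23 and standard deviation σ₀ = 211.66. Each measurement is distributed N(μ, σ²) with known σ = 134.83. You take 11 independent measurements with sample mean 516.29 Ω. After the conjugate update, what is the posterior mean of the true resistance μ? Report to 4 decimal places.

516.8571

For Normal data with known variance σ², a Normal(μ₀, σ₀²) prior on μ is conjugate. Posterior precision = 1/σ₀² + n/σ²; posterior mean is the precision-weighted average of μ₀ and x̄.
n·x̄ = 11·516.29 = 5679.19.
σ₀² = 211.66² = 44799.9556, σ² = 134.83² = 18179.1289; σ² + n·σ₀² = 18179.1289 + 11·44799.9556 = 510978.6405.
Posterior mean = (μ₀/σ₀² + n·x̄/σ²)/(1/σ₀² + n/σ²) = (σ²·μ₀ + σ₀²·n·x̄)/(σ² + n·σ₀²) = (18179.1289·532.23 + 44799.9556·5679.19)/510978.6405 = 264102937.618411/510978.6405 = 516.8571.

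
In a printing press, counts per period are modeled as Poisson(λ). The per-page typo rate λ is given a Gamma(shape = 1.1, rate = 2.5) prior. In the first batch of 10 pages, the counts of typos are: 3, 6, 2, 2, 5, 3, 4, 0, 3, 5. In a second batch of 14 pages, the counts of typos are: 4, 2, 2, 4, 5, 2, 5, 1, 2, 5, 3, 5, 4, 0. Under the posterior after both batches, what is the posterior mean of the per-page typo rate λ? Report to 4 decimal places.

2.9472

With a Gamma(shape α, rate β) prior, the Poisson likelihood is conjugate: the posterior is Gamma(α + ΣXᵢ, β + n).
Batch 1: sum of counts S = 33 over n = 10 pages.
After batch 1: Gamma(α+S, β+n) = Gamma(1.1+33, 2.5+10) = Gamma(34.1, 12.5).
Batch 2: sum of counts S = 44 over n = 14 pages.
After batch 2: Gamma(α+S, β+n) = Gamma(34.1+44, 12.5+14) = Gamma(78.1, 26.5).
Posterior mean = α/β = 78.1/26.5 = 2.9472.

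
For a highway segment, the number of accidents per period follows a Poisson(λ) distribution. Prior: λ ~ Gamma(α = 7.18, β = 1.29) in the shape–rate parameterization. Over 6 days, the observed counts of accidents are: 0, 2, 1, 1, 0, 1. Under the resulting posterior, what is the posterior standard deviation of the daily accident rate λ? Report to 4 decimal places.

0.4787

With a Gamma(shape α, rate β) prior, the Poisson likelihood is conjugate: the posterior is Gamma(α + ΣXᵢ, β + n).
Sum of counts S = 5 over n = 6 days.
Posterior: Gamma(α+S, β+n) = Gamma(7.18+5, 1.29+6) = Gamma(12.18, 7.29).
SD = √α/β = √12.18/7.29 = 0.4787.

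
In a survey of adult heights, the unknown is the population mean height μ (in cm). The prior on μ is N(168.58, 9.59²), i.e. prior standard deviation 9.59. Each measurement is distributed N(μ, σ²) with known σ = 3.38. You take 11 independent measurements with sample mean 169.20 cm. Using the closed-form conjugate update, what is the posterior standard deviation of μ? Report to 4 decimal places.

1.0134

For Normal data with known variance σ², a Normal(μ₀, σ₀²) prior on μ is conjugate. Posterior precision = 1/σ₀² + n/σ²; posterior mean is the precision-weighted average of μ₀ and x̄.
σ₀² = 9.59² = 91.9681, σ² = 3.38² = 11.4244; σ² + n·σ₀² = 11.4244 + 11·91.9681 = 1023.0735.
Posterior precision = 1/σ₀² + n/σ² = 1/91.9681 + 11/11.4244 = (σ² + n·σ₀²)/(σ₀²σ²) = 1023.0735/(91.9681·11.4244); posterior variance σₙ² = σ₀²σ²/(σ² + n·σ₀²) = 91.9681·11.4244/1023.0735 = 1.026984.
Posterior SD = √σₙ² = √(91.9681·11.4244/1023.0735) = 1.0134.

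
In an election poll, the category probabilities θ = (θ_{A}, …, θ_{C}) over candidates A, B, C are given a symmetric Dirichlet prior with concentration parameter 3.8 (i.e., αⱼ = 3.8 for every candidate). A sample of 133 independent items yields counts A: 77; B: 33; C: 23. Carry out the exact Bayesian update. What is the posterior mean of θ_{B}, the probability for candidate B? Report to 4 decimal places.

0.2548

The Dirichlet prior is conjugate to the Multinomial likelihood: each posterior αⱼ = prior αⱼ + observed count nⱼ.
Posterior concentration: (80.8, 36.8, 26.8), total = 144.4.
E[θ_{B}|data] = α_{B}/Σα = 36.8/144.4 = 0.2548.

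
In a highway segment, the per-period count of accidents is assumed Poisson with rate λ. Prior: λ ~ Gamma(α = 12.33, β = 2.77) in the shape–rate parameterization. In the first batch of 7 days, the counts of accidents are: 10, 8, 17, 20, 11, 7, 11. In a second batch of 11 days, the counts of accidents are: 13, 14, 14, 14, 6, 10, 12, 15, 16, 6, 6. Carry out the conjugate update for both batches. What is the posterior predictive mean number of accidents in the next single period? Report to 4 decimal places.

10.7044

With a Gamma(shape α, rate β) prior, the Poisson likelihood is conjugate: the posterior is Gamma(α + ΣXᵢ, β + n).
Batch 1: sum of counts S = 84 over n = 7 days.
After batch 1: Gamma(α+S, β+n) = Gamma(12.33+84, 2.77+7) = Gamma(96.33, 9.77).
Batch 2: sum of counts S = 126 over n = 11 days.
After batch 2: Gamma(α+S, β+n) = Gamma(96.33+126, 9.77+11) = Gamma(222.33, 20.77).
The predictive distribution for one future period is NegBinom with mean α/β = 10.7044.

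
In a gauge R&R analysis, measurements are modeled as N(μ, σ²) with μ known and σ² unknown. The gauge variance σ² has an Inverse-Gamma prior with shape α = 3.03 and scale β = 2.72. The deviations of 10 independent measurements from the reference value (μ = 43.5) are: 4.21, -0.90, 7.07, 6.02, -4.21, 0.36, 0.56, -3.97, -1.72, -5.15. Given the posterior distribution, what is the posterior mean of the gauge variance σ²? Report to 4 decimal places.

12.3477

With known mean μ and an Inverse-Gamma(α, β) prior on σ², the Normal likelihood is conjugate: posterior is Inv-Gamma(α + n/2, β + Σ(xᵢ−μ)²/2).
Σ(xᵢ−μ)² = (4.21)² + (-0.90)² + (7.07)² + (6.02)² + (-4.21)² + (0.36)² + (0.56)² + (-3.97)² + (-1.72)² + (-5.15)² = 168.1685.
Posterior: Inv-Gamma(3.03 + 10/2, 2.72 + 168.1685/2) = Inv-Gamma(8.03, 86.80425).
E[σ²|data] = β/(α−1) = 86.80425/7.03 = 12.3477.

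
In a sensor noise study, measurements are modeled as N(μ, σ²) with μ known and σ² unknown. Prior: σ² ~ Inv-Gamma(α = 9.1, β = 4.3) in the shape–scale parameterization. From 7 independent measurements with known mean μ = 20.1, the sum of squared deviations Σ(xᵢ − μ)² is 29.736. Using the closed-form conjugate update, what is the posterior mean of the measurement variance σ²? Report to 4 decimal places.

1.6524

With known mean μ and an Inverse-Gamma(α, β) prior on σ², the Normal likelihood is conjugate: posterior is Inv-Gamma(α + n/2, β + Σ(xᵢ−μ)²/2).
Posterior: Inv-Gamma(9.1 + 7/2, 4.3 + 29.736/2) = Inv-Gamma(12.60, 19.1680).
E[σ²|data] = β/(α−1) = 19.1680/11.60 = 1.6524.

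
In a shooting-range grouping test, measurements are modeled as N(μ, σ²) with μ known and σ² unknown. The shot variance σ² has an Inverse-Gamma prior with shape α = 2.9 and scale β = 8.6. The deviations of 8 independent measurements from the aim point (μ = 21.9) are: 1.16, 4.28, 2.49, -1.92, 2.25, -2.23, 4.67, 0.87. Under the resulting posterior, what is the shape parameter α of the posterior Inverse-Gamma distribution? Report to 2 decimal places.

With known mean μ and an Inverse-Gamma(α, β) prior on σ², the Normal likelihood is conjugate: posterior is Inv-Gamma(α + n/2, β + Σ(xᵢ−μ)²/2).
Σ(xᵢ−μ)² = (1.16)² + (4.28)² + (2.49)² + (-1.92)² + (2.25)² + (-2.23)² + (4.67)² + (0.87)² = 62.1517.
Posterior: Inv-Gamma(2.9 + 8/2, 8.6 + 62.1517/2) = Inv-Gamma(6.90, 39.67585).
Posterior α = 6.90.

6.90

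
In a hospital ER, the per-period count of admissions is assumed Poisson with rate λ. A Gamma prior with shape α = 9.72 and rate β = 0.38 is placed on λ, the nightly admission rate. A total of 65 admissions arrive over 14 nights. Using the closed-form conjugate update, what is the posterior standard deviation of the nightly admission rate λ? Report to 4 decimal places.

With a Gamma(shape α, rate β) prior, the Poisson likelihood is conjugate: the posterior is Gamma(α + ΣXᵢ, β + n).
Posterior: Gamma(α+S, β+n) = Gamma(9.72+65, 0.38+14) = Gamma(74.72, 14.38).
SD = √α/β = √74.72/14.38 = 0.6011.

0.6011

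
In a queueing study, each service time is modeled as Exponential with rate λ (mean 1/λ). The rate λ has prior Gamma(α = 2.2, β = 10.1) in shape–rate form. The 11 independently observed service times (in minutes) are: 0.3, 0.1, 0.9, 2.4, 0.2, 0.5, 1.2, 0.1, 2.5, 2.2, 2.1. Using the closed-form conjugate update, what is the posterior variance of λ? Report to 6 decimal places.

0.025844

With a Gamma(shape α, rate β) prior on the exponential rate λ, the posterior after n observations with total T = Σxᵢ is Gamma(α+n, β+T).
Sum of observations T = 12.5 minutes; n = 11.
Posterior: Gamma(2.2+11, 10.1+12.5) = Gamma(13.2, 22.6).
Var = α/β² = 0.025844.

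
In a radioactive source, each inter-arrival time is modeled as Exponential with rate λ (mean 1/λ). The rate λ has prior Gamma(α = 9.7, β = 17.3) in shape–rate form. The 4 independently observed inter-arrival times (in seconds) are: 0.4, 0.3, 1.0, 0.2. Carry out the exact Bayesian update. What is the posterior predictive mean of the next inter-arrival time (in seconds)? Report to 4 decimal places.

With a Gamma(shape α, rate β) prior on the exponential rate λ, the posterior after n observations with total T = Σxᵢ is Gamma(α+n, β+T).
Sum of observations T = 1.9 seconds; n = 4.
Posterior: Gamma(9.7+4, 17.3+1.9) = Gamma(13.7, 19.2).
The predictive distribution for the next observation is Lomax; its mean is β/(α−1) = 19.2/12.7 = 1.5118.

1.5118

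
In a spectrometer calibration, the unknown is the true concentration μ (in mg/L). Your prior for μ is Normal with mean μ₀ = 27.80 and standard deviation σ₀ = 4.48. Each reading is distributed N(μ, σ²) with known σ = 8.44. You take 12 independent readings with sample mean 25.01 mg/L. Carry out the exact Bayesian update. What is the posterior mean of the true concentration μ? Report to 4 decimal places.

25.6468

For Normal data with known variance σ², a Normal(μ₀, σ₀²) prior on μ is conjugate. Posterior precision = 1/σ₀² + n/σ²; posterior mean is the precision-weighted average of μ₀ and x̄.
n·x̄ = 12·25.01 = 300.12.
σ₀² = 4.48² = 20.0704, σ² = 8.44² = 71.2336; σ² + n·σ₀² = 71.2336 + 12·20.0704 = 312.0784.
Posterior mean = (μ₀/σ₀² + n·x̄/σ²)/(1/σ₀² + n/σ²) = (σ²·μ₀ + σ₀²·n·x̄)/(σ² + n·σ₀²) = (71.2336·27.80 + 20.0704·300.12)/312.0784 = 8003.822528/312.0784 = 25.6468.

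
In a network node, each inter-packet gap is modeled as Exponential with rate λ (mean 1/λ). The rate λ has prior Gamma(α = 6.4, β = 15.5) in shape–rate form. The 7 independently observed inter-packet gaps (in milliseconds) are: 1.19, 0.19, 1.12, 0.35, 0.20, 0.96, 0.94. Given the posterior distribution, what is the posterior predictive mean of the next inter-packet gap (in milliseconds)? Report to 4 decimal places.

With a Gamma(shape α, rate β) prior on the exponential rate λ, the posterior after n observations with total T = Σxᵢ is Gamma(α+n, β+T).
Sum of observations T = 4.95 milliseconds; n = 7.
Posterior: Gamma(6.4+7, 15.5+4.95) = Gamma(13.4, 20.45).
The predictive distribution for the next observation is Lomax; its mean is β/(α−1) = 20.45/12.4 = 1.6492.

1.6492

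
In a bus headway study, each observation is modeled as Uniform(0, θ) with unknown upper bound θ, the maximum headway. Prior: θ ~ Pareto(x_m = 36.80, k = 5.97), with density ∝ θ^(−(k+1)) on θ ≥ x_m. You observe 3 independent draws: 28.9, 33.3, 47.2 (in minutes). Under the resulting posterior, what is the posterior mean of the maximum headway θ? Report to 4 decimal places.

A Pareto(scale x_m, shape k) prior on the upper bound θ of Uniform(0, θ) is conjugate: posterior is Pareto(max(x_m, max xᵢ), k + n).
Sample maximum = 47.2; prior scale x_m = 36.80 → posterior scale = max = 47.20.
Posterior shape = 5.97 + 3 = 8.97.
E[θ|data] = k·x_m/(k−1) = 8.97·47.20/7.97 = 53.1222.

53.1222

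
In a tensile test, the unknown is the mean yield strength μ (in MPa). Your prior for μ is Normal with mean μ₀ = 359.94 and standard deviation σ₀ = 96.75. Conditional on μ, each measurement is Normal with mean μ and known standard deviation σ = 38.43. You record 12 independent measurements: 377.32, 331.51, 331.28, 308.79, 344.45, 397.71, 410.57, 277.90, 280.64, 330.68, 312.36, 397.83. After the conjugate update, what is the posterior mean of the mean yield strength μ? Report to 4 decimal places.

341.9893

For Normal data with known variance σ², a Normal(μ₀, σ₀²) prior on μ is conjugate. Posterior precision = 1/σ₀² + n/σ²; posterior mean is the precision-weighted average of μ₀ and x̄.
Σxᵢ = 377.32 + 331.51 + 331.28 + 308.79 + 344.45 + 397.71 + 410.57 + 277.90 + 280.64 + 330.68 + 312.36 + 397.83 = 4101.04, so n·x̄ = 4101.04.
σ₀² = 96.75² = 9360.5625, σ² = 38.43² = 1476.8649; σ² + n·σ₀² = 1476.8649 + 12·9360.5625 = 113803.6149.
Posterior mean = (μ₀/σ₀² + n·x̄/σ²)/(1/σ₀² + n/σ²) = (σ²·μ₀ + σ₀²·n·x̄)/(σ² + n·σ₀²) = (1476.8649·359.94 + 9360.5625·4101.04)/113803.6149 = 38919623.987106/113803.6149 = 341.9893.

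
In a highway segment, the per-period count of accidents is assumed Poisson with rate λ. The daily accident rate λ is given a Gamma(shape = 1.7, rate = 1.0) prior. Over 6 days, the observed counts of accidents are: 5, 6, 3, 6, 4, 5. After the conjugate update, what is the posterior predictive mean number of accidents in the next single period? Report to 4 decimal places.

4.3857

With a Gamma(shape α, rate β) prior, the Poisson likelihood is conjugate: the posterior is Gamma(α + ΣXᵢ, β + n).
Sum of counts S = 29 over n = 6 days.
Posterior: Gamma(α+S, β+n) = Gamma(1.7+29, 1.0+6) = Gamma(30.7, 7.0).
The predictive distribution for one future period is NegBinom with mean α/β = 4.3857.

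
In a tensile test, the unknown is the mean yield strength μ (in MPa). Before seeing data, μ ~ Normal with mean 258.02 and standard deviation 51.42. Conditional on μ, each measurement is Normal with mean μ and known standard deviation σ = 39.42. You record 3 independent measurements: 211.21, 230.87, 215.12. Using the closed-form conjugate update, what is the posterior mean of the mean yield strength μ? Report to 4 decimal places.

For Normal data with known variance σ², a Normal(μ₀, σ₀²) prior on μ is conjugate. Posterior precision = 1/σ₀² + n/σ²; posterior mean is the precision-weighted average of μ₀ and x̄.
Σxᵢ = 211.21 + 230.87 + 215.12 = 657.2, so n·x̄ = 657.2.
σ₀² = 51.42² = 2644.0164, σ² = 39.42² = 1553.9364; σ² + n·σ₀² = 1553.9364 + 3·2644.0164 = 9485.9856.
Posterior mean = (μ₀/σ₀² + n·x̄/σ²)/(1/σ₀² + n/σ²) = (σ²·μ₀ + σ₀²·n·x̄)/(σ² + n·σ₀²) = (1553.9364·258.02 + 2644.0164·657.2)/9485.9856 = 2138594.248008/9485.9856 = 225.4478.

225.4478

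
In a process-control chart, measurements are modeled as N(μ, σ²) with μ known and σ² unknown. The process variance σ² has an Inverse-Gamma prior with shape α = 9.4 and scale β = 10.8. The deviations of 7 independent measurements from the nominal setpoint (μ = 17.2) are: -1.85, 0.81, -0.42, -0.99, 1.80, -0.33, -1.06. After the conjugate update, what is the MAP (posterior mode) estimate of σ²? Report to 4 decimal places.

1.1262

With known mean μ and an Inverse-Gamma(α, β) prior on σ², the Normal likelihood is conjugate: posterior is Inv-Gamma(α + n/2, β + Σ(xᵢ−μ)²/2).
Σ(xᵢ−μ)² = (-1.85)² + (0.81)² + (-0.42)² + (-0.99)² + (1.80)² + (-0.33)² + (-1.06)² = 9.7076.
Posterior: Inv-Gamma(9.4 + 7/2, 10.8 + 9.7076/2) = Inv-Gamma(12.90, 15.65380).
Mode = β/(α+1) = 15.65380/13.90 = 1.1262.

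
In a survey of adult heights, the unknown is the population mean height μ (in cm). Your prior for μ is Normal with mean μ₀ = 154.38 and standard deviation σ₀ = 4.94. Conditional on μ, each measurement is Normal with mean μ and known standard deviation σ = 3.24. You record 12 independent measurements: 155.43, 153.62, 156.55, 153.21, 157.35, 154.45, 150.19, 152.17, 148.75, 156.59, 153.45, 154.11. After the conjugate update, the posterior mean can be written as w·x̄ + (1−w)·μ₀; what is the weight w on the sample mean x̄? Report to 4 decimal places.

For Normal data with known variance σ², a Normal(μ₀, σ₀²) prior on μ is conjugate. Posterior precision = 1/σ₀² + n/σ²; posterior mean is the precision-weighted average of μ₀ and x̄.
σ₀² = 4.94² = 24.4036, σ² = 3.24² = 10.4976. Prior precision 1/σ₀² = 1/24.4036; data precision n/σ² = 12/10.4976.
w = (n/σ²)/(1/σ₀² + n/σ²) = n·σ₀²/(σ² + n·σ₀²) = 12·24.4036/(10.4976 + 12·24.4036) = 292.8432/303.3408 = 0.9654.

0.9654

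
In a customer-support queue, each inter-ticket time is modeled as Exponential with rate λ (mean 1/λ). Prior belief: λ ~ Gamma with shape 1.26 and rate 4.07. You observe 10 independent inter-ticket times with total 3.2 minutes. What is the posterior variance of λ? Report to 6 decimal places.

0.213044

With a Gamma(shape α, rate β) prior on the exponential rate λ, the posterior after n observations with total T = Σxᵢ is Gamma(α+n, β+T).
Posterior: Gamma(1.26+10, 4.07+3.2) = Gamma(11.26, 7.27).
Var = α/β² = 0.213044.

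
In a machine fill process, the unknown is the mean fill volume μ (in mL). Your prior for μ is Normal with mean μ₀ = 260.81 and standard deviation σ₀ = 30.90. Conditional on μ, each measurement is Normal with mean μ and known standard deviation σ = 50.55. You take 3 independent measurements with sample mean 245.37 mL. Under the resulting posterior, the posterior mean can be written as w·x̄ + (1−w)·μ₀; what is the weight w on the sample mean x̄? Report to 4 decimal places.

For Normal data with known variance σ², a Normal(μ₀, σ₀²) prior on μ is conjugate. Posterior precision = 1/σ₀² + n/σ²; posterior mean is the precision-weighted average of μ₀ and x̄.
σ₀² = 30.90² = 954.81, σ² = 50.55² = 2555.3025. Prior precision 1/σ₀² = 1/954.81; data precision n/σ² = 3/2555.3025.
w = (n/σ²)/(1/σ₀² + n/σ²) = n·σ₀²/(σ² + n·σ₀²) = 3·954.81/(2555.3025 + 3·954.81) = 2864.43/5419.7325 = 0.5285.

0.5285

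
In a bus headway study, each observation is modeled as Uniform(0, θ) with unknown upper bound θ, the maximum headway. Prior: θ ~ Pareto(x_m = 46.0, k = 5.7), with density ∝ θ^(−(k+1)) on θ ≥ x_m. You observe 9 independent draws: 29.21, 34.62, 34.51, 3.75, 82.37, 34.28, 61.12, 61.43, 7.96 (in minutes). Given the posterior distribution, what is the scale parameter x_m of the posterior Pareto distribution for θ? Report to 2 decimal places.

82.37

A Pareto(scale x_m, shape k) prior on the upper bound θ of Uniform(0, θ) is conjugate: posterior is Pareto(max(x_m, max xᵢ), k + n).
Sample maximum = 82.37; prior scale x_m = 46.0 → posterior scale = max = 82.37.
Posterior shape = 5.7 + 9 = 14.7.
Posterior scale x_m = 82.37.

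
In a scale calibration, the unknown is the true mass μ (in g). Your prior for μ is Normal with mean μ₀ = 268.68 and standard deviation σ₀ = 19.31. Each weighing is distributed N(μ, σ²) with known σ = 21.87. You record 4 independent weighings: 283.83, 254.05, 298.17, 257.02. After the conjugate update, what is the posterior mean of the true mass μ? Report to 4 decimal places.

For Normal data with known variance σ², a Normal(μ₀, σ₀²) prior on μ is conjugate. Posterior precision = 1/σ₀² + n/σ²; posterior mean is the precision-weighted average of μ₀ and x̄.
Σxᵢ = 283.83 + 254.05 + 298.17 + 257.02 = 1093.07, so n·x̄ = 1093.07.
σ₀² = 19.31² = 372.8761, σ² = 21.87² = 478.2969; σ² + n·σ₀² = 478.2969 + 4·372.8761 = 1969.8013.
Posterior mean = (μ₀/σ₀² + n·x̄/σ²)/(1/σ₀² + n/σ²) = (σ²·μ₀ + σ₀²·n·x̄)/(σ² + n·σ₀²) = (478.2969·268.68 + 372.8761·1093.07)/1969.8013 = 536088.489719/1969.8013 = 272.1536.

272.1536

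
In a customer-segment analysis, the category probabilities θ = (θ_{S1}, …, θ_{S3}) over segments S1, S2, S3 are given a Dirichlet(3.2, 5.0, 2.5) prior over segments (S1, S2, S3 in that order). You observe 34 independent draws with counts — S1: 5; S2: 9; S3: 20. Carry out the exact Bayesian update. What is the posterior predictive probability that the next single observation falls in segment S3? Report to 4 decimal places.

The Dirichlet prior is conjugate to the Multinomial likelihood: each posterior αⱼ = prior αⱼ + observed count nⱼ.
Posterior concentration: (8.2, 14.0, 22.5), total = 44.7.
P(next = S3 | data) = α_{S3}/Σα = 0.5034.

0.5034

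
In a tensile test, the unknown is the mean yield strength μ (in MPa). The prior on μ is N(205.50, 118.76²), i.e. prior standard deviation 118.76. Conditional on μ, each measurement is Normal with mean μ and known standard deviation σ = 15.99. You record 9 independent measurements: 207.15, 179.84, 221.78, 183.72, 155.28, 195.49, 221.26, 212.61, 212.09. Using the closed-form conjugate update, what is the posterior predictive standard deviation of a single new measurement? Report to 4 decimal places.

16.8532

For Normal data with known variance σ², a Normal(μ₀, σ₀²) prior on μ is conjugate. Posterior precision = 1/σ₀² + n/σ²; posterior mean is the precision-weighted average of μ₀ and x̄.
σ₀² = 118.76² = 14103.9376, σ² = 15.99² = 255.6801; σ² + n·σ₀² = 255.6801 + 9·14103.9376 = 127191.1185.
Posterior precision = 1/σ₀² + n/σ² = 1/14103.9376 + 9/255.6801 = (σ² + n·σ₀²)/(σ₀²σ²) = 127191.1185/(14103.9376·255.6801); posterior variance σₙ² = σ₀²σ²/(σ² + n·σ₀²) = 14103.9376·255.6801/127191.1185 = 28.351792.
Predictive variance for one new observation = σₙ² + σ² = 14103.9376·255.6801/127191.1185 + 255.6801 = σ²·(σ₀² + 127191.1185)/127191.1185 = 255.6801·141295.0561/127191.1185 = 284.031892; SD = √(255.6801·141295.0561/127191.1185) = 16.8532.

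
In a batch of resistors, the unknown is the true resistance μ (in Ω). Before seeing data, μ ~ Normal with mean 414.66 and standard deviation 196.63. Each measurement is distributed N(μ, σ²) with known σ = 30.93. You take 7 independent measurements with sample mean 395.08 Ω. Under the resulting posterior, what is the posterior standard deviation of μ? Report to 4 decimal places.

11.6698

For Normal data with known variance σ², a Normal(μ₀, σ₀²) prior on μ is conjugate. Posterior precision = 1/σ₀² + n/σ²; posterior mean is the precision-weighted average of μ₀ and x̄.
σ₀² = 196.63² = 38663.3569, σ² = 30.93² = 956.6649; σ² + n·σ₀² = 956.6649 + 7·38663.3569 = 271600.1632.
Posterior precision = 1/σ₀² + n/σ² = 1/38663.3569 + 7/956.6649 = (σ² + n·σ₀²)/(σ₀²σ²) = 271600.1632/(38663.3569·956.6649); posterior variance σₙ² = σ₀²σ²/(σ² + n·σ₀²) = 38663.3569·956.6649/271600.1632 = 136.185030.
Posterior SD = √σₙ² = √(38663.3569·956.6649/271600.1632) = 11.6698.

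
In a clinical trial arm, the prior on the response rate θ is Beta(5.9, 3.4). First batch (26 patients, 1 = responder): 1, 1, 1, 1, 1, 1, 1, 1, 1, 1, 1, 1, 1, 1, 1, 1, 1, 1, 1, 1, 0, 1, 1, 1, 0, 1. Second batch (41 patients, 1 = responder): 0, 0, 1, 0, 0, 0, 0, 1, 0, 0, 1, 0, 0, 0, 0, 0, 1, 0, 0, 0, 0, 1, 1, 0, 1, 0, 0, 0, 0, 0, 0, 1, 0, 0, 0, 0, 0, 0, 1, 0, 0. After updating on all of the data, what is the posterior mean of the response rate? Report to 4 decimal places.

0.5098

The Beta prior is conjugate to a Binomial/Bernoulli likelihood; the update adds successes to α and failures to β.
After batch 1: Beta(5.9+24, 3.4+2) = Beta(29.9, 5.4).
After batch 2: Beta(29.9+9, 5.4+32) = Beta(38.9, 37.4).
Posterior mean = α/(α+β) = 38.9/76.3 = 0.5098.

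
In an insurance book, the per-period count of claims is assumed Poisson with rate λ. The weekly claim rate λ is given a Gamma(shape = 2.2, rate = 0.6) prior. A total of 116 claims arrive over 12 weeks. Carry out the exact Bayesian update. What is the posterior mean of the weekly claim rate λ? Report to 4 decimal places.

With a Gamma(shape α, rate β) prior, the Poisson likelihood is conjugate: the posterior is Gamma(α + ΣXᵢ, β + n).
Posterior: Gamma(α+S, β+n) = Gamma(2.2+116, 0.6+12) = Gamma(118.2, 12.6).
Posterior mean = α/β = 118.2/12.6 = 9.3810.

9.3810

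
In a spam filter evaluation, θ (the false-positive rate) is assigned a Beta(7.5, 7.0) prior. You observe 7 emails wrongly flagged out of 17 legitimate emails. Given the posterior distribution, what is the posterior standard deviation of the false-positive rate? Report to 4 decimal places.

The Beta prior is conjugate to a Binomial/Bernoulli likelihood; the update adds successes to α and failures to β.
Posterior: Beta(α+k, β+n−k) = Beta(7.5+7, 7.0+10) = Beta(14.5, 17.0).
Var = αβ/((α+β)²(α+β+1)) = 14.5·17.0/(31.5²·32.5) = 0.00764386; SD = √0.00764386 = 0.0874.

0.0874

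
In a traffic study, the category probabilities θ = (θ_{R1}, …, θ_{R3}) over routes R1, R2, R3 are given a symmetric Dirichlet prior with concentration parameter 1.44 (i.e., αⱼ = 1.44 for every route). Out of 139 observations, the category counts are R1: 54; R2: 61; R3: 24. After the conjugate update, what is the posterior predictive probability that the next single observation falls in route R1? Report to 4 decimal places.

The Dirichlet prior is conjugate to the Multinomial likelihood: each posterior αⱼ = prior αⱼ + observed count nⱼ.
Posterior concentration: (55.44, 62.44, 25.44), total = 143.32.
P(next = R1 | data) = α_{R1}/Σα = 0.3868.

0.3868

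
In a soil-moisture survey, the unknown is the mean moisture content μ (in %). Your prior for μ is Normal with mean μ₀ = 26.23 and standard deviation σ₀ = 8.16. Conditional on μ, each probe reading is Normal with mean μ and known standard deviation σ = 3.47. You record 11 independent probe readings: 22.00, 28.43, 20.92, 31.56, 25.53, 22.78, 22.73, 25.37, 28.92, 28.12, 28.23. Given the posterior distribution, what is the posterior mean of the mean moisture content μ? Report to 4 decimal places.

For Normal data with known variance σ², a Normal(μ₀, σ₀²) prior on μ is conjugate. Posterior precision = 1/σ₀² + n/σ²; posterior mean is the precision-weighted average of μ₀ and x̄.
Σxᵢ = 22.00 + 28.43 + 20.92 + 31.56 + 25.53 + 22.78 + 22.73 + 25.37 + 28.92 + 28.12 + 28.23 = 284.59, so n·x̄ = 284.59.
σ₀² = 8.16² = 66.5856, σ² = 3.47² = 12.0409; σ² + n·σ₀² = 12.0409 + 11·66.5856 = 744.4825.
Posterior mean = (μ₀/σ₀² + n·x̄/σ²)/(1/σ₀² + n/σ²) = (σ²·μ₀ + σ₀²·n·x̄)/(σ² + n·σ₀²) = (12.0409·26.23 + 66.5856·284.59)/744.4825 = 19265.428711/744.4825 = 25.8776.

25.8776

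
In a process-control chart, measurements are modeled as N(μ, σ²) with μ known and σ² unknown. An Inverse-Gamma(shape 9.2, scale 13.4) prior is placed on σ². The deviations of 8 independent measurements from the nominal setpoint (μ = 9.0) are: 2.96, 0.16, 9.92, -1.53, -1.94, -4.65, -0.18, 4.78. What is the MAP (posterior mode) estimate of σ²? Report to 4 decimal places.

6.5000

With known mean μ and an Inverse-Gamma(α, β) prior on σ², the Normal likelihood is conjugate: posterior is Inv-Gamma(α + n/2, β + Σ(xᵢ−μ)²/2).
Σ(xᵢ−μ)² = (2.96)² + (0.16)² + (9.92)² + (-1.53)² + (-1.94)² + (-4.65)² + (-0.18)² + (4.78)² = 157.8014.
Posterior: Inv-Gamma(9.2 + 8/2, 13.4 + 157.8014/2) = Inv-Gamma(13.20, 92.30070).
Mode = β/(α+1) = 92.30070/14.20 = 6.5000.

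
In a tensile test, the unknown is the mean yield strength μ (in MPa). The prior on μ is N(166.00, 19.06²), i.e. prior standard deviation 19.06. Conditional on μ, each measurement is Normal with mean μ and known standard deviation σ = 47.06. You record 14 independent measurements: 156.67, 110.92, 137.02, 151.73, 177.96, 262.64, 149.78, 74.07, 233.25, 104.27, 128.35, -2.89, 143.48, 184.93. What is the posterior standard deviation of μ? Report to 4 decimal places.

10.4977

For Normal data with known variance σ², a Normal(μ₀, σ₀²) prior on μ is conjugate. Posterior precision = 1/σ₀² + n/σ²; posterior mean is the precision-weighted average of μ₀ and x̄.
σ₀² = 19.06² = 363.2836, σ² = 47.06² = 2214.6436; σ² + n·σ₀² = 2214.6436 + 14·363.2836 = 7300.614.
Posterior precision = 1/σ₀² + n/σ² = 1/363.2836 + 14/2214.6436 = (σ² + n·σ₀²)/(σ₀²σ²) = 7300.614/(363.2836·2214.6436); posterior variance σₙ² = σ₀²σ²/(σ² + n·σ₀²) = 363.2836·2214.6436/7300.614 = 110.202197.
Posterior SD = √σₙ² = √(363.2836·2214.6436/7300.614) = 10.4977.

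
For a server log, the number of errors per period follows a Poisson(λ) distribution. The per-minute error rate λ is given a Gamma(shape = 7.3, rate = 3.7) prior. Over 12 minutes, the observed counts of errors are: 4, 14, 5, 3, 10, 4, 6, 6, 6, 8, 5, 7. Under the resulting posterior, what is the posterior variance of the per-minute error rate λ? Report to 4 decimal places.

0.3461

With a Gamma(shape α, rate β) prior, the Poisson likelihood is conjugate: the posterior is Gamma(α + ΣXᵢ, β + n).
Sum of counts S = 78 over n = 12 minutes.
Posterior: Gamma(α+S, β+n) = Gamma(7.3+78, 3.7+12) = Gamma(85.3, 15.7).
Var = α/β² = 85.3/15.7² = 0.3461.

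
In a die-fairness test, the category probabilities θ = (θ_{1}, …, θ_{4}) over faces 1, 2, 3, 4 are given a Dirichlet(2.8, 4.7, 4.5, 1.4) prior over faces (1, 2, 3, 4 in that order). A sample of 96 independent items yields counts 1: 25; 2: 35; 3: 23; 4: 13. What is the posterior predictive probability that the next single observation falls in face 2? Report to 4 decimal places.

0.3629

The Dirichlet prior is conjugate to the Multinomial likelihood: each posterior αⱼ = prior αⱼ + observed count nⱼ.
Posterior concentration: (27.8, 39.7, 27.5, 14.4), total = 109.4.
P(next = 2 | data) = α_{2}/Σα = 0.3629.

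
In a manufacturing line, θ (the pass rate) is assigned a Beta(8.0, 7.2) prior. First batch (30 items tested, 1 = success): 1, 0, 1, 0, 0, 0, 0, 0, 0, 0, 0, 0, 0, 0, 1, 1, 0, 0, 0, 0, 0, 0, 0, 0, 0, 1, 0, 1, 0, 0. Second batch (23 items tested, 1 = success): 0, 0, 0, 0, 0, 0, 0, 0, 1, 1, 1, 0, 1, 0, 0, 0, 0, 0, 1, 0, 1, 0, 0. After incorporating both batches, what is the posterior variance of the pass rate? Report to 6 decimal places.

The Beta prior is conjugate to a Binomial/Bernoulli likelihood; the update adds successes to α and failures to β.
After batch 1: Beta(8.0+6, 7.2+24) = Beta(14.0, 31.2).
After batch 2: Beta(14.0+6, 31.2+17) = Beta(20.0, 48.2).
Var = αβ/((α+β)²(α+β+1)) = 20.0·48.2/(68.2²·69.2) = 0.002995.

0.002995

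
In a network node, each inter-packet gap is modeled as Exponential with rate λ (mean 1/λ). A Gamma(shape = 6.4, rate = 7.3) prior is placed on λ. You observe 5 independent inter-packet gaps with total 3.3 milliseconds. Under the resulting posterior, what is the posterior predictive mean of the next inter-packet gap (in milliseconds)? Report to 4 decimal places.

1.0192

With a Gamma(shape α, rate β) prior on the exponential rate λ, the posterior after n observations with total T = Σxᵢ is Gamma(α+n, β+T).
Posterior: Gamma(6.4+5, 7.3+3.3) = Gamma(11.4, 10.6).
The predictive distribution for the next observation is Lomax; its mean is β/(α−1) = 10.6/10.4 = 1.0192.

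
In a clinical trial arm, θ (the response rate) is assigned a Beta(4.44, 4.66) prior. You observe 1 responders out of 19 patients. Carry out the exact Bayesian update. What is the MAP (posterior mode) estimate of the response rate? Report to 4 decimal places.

0.1701

The Beta prior is conjugate to a Binomial/Bernoulli likelihood; the update adds successes to α and failures to β.
Posterior: Beta(α+k, β+n−k) = Beta(4.44+1, 4.66+18) = Beta(5.44, 22.66).
Mode of Beta(a,b) for a,b>1 is (a−1)/(a+b−2) = 4.44/26.10 = 0.1701.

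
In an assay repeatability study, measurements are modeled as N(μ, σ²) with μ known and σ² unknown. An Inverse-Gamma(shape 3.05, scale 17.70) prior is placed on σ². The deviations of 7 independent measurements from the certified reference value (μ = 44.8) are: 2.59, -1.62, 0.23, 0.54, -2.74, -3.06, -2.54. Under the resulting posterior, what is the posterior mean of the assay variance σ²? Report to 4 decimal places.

6.1621

With known mean μ and an Inverse-Gamma(α, β) prior on σ², the Normal likelihood is conjugate: posterior is Inv-Gamma(α + n/2, β + Σ(xᵢ−μ)²/2).
Σ(xᵢ−μ)² = (2.59)² + (-1.62)² + (0.23)² + (0.54)² + (-2.74)² + (-3.06)² + (-2.54)² = 32.9998.
Posterior: Inv-Gamma(3.05 + 7/2, 17.70 + 32.9998/2) = Inv-Gamma(6.55, 34.19990).
E[σ²|data] = β/(α−1) = 34.19990/5.55 = 6.1621.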